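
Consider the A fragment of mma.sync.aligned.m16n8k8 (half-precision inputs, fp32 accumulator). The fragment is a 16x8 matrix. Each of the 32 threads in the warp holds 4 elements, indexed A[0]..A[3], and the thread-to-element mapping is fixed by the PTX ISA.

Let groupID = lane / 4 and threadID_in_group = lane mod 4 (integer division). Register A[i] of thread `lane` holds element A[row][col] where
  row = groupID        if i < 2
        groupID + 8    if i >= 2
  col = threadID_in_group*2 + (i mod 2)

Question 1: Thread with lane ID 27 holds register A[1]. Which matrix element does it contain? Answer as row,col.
6,7

L=27->g=27>>2=6, t=27&3=3
[1]->row 6+0=6  col 3·2+1=7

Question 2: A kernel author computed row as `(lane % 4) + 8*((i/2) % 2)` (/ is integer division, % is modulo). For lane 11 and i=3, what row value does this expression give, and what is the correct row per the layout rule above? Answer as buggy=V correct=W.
buggy=11 correct=10

`(lane % 4) + 8*((i/2) % 2)`[11,3]=>11
L=11=>grp=11>>2=2, tig=11&3=3
[3]=>row 2+8=10  col 3·2+1=7
row: 11 vs 10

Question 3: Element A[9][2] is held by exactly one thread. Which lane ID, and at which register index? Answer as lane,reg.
r:9=>grp=1,rB=1  c:2=>tig=1,lo=0
L=1*4+1=5  i=1*2+0=2

5,2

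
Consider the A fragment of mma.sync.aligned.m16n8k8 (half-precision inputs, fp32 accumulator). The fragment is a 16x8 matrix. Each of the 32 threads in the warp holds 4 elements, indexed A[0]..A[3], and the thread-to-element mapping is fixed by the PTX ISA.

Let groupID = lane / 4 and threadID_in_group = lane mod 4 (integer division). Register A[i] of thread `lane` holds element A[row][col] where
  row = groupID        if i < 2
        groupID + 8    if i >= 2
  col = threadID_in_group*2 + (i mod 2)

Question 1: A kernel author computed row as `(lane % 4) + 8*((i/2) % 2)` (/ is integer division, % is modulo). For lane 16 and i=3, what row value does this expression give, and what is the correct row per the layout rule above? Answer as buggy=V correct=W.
`(lane % 4) + 8*((i/2) % 2)`[16,3]=>8
lane 16: grp=4 (16/4), tig=0 (16%4)
i=3: r=4+8=12, c=0*2+1=1
row: 8 vs 12

buggy=8 correct=12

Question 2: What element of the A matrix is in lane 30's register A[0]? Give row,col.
7,4

lane 30: gr=7 (30/4), th=2 (30%4)
i=0: r=7+0=7, c=2*2+0=4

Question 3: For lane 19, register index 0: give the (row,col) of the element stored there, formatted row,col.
4,6

19: g=4,t=3
[0] (4+0,3*2+0) = (4,6)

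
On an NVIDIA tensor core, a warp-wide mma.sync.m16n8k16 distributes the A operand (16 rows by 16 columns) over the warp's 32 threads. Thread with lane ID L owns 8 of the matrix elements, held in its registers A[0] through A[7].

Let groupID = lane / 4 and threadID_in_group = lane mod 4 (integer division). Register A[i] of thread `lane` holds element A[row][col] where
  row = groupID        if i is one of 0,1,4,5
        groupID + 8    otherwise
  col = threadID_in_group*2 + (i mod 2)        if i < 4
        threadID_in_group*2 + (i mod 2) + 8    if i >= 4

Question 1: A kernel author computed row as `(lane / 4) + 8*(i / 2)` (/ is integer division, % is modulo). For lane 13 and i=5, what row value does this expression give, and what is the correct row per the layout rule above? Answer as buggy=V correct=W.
`(lane / 4) + 8*(i / 2)`[13,5]⇒19
lane 13: gr=3 (13/4), th=1 (13%4)
i=5: r=3+0=3, c=1*2+1+8=11
row: 19 vs 3

buggy=19 correct=3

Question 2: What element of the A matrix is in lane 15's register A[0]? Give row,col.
3,6

lane 15: G=3 (15/4), T=3 (15%4)
i=0: r=3+0=3, c=3*2+0+0=6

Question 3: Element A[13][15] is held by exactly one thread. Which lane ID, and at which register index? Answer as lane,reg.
23,7

r=13⇒gr=5,Rb=1  c=15⇒Cb=1,th=3,odd=1
L=5*4+3=23  i=1*4+1*2+1=7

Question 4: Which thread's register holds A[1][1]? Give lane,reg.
r=1->g=1,rb=0  c=1->cb=0,t=0,b0=1
L=1*4+0=4  i=0*4+0*2+1=1

4,1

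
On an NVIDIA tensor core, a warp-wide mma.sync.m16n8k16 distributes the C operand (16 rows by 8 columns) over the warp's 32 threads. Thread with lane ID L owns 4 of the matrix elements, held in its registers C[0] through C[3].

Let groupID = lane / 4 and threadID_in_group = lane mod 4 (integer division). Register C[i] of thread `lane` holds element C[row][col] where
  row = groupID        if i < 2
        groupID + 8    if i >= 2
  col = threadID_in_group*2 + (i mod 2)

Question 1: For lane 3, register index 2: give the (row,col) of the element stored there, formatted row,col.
8,6

lane 3: gr=0 (3/4), th=3 (3%4)
i=2: r=0+8=8, c=3*2+0=6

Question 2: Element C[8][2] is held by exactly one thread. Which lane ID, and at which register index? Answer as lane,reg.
r:8=>grp=0,rB=1  c:2=>tig=1,lo=0
L=0*4+1=1  i=1*2+0=2

1,2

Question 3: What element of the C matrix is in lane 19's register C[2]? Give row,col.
12,6

lane 19⇒19/4=4, 19 mod 4=3
i=2  r:4+8⇒12  c:2·3+0⇒6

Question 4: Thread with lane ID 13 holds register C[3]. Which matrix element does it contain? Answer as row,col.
11,3

13: grp=3,tig=1
[3] (3+8,1*2+1) = (11,3)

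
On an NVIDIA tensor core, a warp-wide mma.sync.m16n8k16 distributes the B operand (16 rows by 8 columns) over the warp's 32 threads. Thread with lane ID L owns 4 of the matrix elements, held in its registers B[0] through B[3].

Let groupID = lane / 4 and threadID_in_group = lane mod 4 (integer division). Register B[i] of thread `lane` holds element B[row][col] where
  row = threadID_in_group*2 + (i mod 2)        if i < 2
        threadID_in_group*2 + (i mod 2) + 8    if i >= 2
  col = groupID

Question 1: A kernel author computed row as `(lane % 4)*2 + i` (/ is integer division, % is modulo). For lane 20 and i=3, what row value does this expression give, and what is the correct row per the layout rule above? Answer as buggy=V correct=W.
`(lane % 4)*2 + i`[20,3]=>3
lane 20: grp=5 (20/4), tig=0 (20%4)
i=3: r=0*2+1+8=9, c=grp=5
row: 3 vs 9

buggy=3 correct=9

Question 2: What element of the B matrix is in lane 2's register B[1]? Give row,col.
5,0

2: g=0,t=2
[1] (2*2+1+0,0) = (5,0)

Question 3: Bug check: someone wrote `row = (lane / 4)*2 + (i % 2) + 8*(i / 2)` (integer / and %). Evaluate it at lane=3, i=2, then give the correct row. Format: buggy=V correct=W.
`(lane / 4)*2 + (i % 2) + 8*(i / 2)`[3,2]⇒8
3: gr=0,th=3
[2] (3*2+0+8,0) = (14,0)
row: 8 vs 14

buggy=8 correct=14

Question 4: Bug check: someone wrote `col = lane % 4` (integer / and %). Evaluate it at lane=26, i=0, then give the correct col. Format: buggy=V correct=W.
buggy=2 correct=6

`lane % 4`[26,0]->2
lane 26: g=6 (26/4), t=2 (26%4)
i=0: r=2*2+0+0=4, c=g=6
col: 2 vs 6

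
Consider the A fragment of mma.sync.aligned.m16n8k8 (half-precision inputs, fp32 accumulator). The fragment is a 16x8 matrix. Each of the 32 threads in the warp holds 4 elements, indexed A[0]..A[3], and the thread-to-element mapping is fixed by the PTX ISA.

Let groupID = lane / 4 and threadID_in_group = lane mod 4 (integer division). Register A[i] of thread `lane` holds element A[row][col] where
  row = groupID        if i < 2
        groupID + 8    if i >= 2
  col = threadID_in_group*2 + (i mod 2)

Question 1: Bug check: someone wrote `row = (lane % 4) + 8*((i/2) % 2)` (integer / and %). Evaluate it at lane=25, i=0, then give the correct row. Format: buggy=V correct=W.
`(lane % 4) + 8*((i/2) % 2)`[25,0]->1
L=25->gid=25>>2=6, tid=25&3=1
[0]->row 6+0=6  col 1·2+0=2
row: 1 vs 6

buggy=1 correct=6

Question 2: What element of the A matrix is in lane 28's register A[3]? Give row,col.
28: G=7,T=0
[3] (7+8,0*2+1) = (15,1)

15,1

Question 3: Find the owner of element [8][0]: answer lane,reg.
0,2

r: 8->gid=0,r8=1  c: 0->tid=0,i&1=0
L=0*4+0=0  i=1*2+0=2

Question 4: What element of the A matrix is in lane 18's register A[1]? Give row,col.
4,5

lane 18: G=4 (18/4), T=2 (18%4)
i=1: r=4+0=4, c=2*2+1=5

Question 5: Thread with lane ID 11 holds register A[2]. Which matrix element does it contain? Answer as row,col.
11: g=2,t=3
[2] (2+8,3*2+0) = (10,6)

10,6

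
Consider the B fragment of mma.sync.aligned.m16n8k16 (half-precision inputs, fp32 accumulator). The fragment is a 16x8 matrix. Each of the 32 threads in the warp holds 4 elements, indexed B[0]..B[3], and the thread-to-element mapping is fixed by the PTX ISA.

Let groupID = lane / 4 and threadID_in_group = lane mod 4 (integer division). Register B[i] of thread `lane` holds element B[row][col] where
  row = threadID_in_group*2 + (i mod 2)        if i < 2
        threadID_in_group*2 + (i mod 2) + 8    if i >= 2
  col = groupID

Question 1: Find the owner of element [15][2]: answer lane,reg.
c:2=>grp=2  r:15=>rB=1,tig=3,lo=1
L=2*4+3=11  i=1*2+1=3

11,3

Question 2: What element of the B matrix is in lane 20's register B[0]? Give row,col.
lane 20->20/4=5, 20 mod 4=0
i=0  r:2·0+0+0->0  c:5

0,5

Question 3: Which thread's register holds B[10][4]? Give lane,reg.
c:4=>grp=4  r:10=>rB=1,tig=1,lo=0
L=4*4+1=17  i=1*2+0=2

17,2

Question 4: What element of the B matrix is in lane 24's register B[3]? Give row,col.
9,6

lane 24->24/4=6, 24 mod 4=0
i=3  r:2·0+1+8->9  c:6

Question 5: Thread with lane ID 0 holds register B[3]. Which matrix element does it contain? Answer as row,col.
9,0

0: gr=0,th=0
[3] (0*2+1+8,0) = (9,0)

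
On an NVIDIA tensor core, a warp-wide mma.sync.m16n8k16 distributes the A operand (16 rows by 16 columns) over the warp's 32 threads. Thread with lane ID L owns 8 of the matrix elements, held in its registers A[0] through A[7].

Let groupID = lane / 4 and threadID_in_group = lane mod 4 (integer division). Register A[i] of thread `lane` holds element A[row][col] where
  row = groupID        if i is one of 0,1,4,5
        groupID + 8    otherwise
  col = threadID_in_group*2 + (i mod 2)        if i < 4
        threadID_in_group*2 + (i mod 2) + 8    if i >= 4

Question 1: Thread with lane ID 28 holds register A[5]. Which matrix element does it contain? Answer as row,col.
L=28->gid=28>>2=7, tid=28&3=0
[5]->row 7+0=7  col 0·2+1+8=9

7,9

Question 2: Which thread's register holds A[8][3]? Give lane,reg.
r: 8->gid=0,r8=1  c: 3->c8=0,tid=1,i&1=1
L=0*4+1=1  i=0*4+1*2+1=3

1,3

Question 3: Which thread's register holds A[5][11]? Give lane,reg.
21,5

r=5->g=5,rb=0  c=11->cb=1,t=1,b0=1
L=5*4+1=21  i=1*4+0*2+1=5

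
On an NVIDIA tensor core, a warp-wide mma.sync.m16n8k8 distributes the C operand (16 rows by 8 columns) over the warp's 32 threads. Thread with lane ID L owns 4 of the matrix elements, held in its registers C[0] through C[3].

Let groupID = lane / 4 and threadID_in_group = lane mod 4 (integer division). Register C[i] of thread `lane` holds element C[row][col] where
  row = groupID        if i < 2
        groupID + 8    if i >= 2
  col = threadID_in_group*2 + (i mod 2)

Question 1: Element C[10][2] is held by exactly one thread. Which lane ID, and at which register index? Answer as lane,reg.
9,2

r:10=>grp=2,rB=1  c:2=>tig=1,lo=0
L=2*4+1=9  i=1*2+0=2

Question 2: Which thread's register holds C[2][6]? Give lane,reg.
11,0

r: 2->gid=2,r8=0  c: 6->tid=3,i&1=0
L=2*4+3=11  i=0*2+0=0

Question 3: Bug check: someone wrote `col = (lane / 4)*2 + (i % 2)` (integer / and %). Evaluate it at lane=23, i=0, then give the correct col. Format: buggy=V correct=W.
`(lane / 4)*2 + (i % 2)`[23,0]=>10
23: grp=5,tig=3
[0] (5+0,3*2+0) = (5,6)
col: 10 vs 6

buggy=10 correct=6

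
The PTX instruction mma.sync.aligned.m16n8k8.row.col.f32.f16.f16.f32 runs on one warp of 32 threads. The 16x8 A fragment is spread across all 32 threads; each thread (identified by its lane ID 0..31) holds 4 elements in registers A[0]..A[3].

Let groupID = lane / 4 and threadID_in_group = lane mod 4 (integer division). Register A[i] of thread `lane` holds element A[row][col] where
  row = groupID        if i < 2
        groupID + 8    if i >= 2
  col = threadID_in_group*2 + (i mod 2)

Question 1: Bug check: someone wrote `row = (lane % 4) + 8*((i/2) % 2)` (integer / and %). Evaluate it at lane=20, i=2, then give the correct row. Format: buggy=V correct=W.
buggy=8 correct=13

`(lane % 4) + 8*((i/2) % 2)`[20,2]⇒8
lane 20: gr=5 (20/4), th=0 (20%4)
i=2: r=5+8=13, c=0*2+0=0
row: 8 vs 13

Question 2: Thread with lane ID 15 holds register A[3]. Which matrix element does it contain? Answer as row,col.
lane 15: gr=3 (15/4), th=3 (15%4)
i=3: r=3+8=11, c=3*2+1=7

11,7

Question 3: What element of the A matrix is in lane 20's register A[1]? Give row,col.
5,1

L=20⇒gr=20>>2=5, th=20&3=0
[1]⇒row 5+0=5  col 0·2+1=1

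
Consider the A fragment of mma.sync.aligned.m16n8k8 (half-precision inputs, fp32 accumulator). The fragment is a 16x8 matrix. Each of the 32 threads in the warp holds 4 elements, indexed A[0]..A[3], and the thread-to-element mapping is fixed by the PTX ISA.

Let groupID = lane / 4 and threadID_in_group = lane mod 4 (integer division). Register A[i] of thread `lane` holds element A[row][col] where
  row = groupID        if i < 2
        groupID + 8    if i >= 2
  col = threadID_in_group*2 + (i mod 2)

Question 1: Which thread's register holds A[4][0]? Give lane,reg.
r:4=>grp=4,rB=0  c:0=>tig=0,lo=0
L=4*4+0=16  i=0*2+0=0

16,0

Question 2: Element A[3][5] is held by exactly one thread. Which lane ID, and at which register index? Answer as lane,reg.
r: 3->gid=3,r8=0  c: 5->tid=2,i&1=1
L=3*4+2=14  i=0*2+1=1

14,1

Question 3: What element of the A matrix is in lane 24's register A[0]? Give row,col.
6,0

lane 24⇒24/4=6, 24 mod 4=0
i=0  r:6+0⇒6  c:2·0+0⇒0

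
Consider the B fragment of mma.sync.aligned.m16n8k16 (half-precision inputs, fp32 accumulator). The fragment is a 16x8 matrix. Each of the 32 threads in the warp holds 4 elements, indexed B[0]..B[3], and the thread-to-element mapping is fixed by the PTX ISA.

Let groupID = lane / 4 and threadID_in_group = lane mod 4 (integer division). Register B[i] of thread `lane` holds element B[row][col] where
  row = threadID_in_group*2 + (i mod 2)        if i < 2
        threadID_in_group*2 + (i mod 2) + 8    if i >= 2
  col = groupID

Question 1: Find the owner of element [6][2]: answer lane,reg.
c=2⇒gr=2  r=6⇒Rb=0,th=3,odd=0
L=2*4+3=11  i=0*2+0=0

11,0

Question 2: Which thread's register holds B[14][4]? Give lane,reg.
c:4=>grp=4  r:14=>rB=1,tig=3,lo=0
L=4*4+3=19  i=1*2+0=2

19,2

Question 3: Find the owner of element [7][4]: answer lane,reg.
19,1

c=4->g=4  r=7->rb=0,t=3,b0=1
L=4*4+3=19  i=0*2+1=1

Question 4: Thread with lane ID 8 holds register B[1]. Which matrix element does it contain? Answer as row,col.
1,2

lane 8: gr=2 (8/4), th=0 (8%4)
i=1: r=0*2+1+0=1, c=gr=2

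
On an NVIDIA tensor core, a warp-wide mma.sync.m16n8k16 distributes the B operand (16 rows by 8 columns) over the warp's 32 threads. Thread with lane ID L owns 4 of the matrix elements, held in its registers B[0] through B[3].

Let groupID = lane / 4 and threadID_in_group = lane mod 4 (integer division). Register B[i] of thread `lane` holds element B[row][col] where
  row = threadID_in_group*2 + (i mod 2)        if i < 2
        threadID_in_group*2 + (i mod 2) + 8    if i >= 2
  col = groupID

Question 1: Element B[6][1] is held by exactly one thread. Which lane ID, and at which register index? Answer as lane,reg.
c: 1->gid=1  r: 6->r8=0,tid=3,i&1=0
L=1*4+3=7  i=0*2+0=0

7,0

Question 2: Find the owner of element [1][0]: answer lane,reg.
c:0=>grp=0  r:1=>rB=0,tig=0,lo=1
L=0*4+0=0  i=0*2+1=1

0,1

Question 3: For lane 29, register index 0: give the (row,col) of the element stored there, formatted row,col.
2,7

L=29->g=29>>2=7, t=29&3=1
[0]->row 1·2+0+0=2  col g=7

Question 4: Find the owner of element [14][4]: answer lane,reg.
c:4=>grp=4  r:14=>rB=1,tig=3,lo=0
L=4*4+3=19  i=1*2+0=2

19,2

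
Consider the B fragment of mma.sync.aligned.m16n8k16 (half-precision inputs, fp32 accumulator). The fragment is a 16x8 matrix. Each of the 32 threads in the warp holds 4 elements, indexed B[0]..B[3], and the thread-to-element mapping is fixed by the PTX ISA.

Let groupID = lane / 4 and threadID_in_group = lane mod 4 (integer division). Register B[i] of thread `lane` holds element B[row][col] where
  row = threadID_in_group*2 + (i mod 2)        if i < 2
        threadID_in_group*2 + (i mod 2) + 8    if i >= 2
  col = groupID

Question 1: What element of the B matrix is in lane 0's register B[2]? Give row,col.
0: grp=0,tig=0
[2] (0*2+0+8,0) = (8,0)

8,0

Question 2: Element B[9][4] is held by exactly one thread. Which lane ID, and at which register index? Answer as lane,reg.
16,3

c:4=>grp=4  r:9=>rB=1,tig=0,lo=1
L=4*4+0=16  i=1*2+1=3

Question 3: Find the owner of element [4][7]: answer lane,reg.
c=7->g=7  r=4->rb=0,t=2,b0=0
L=7*4+2=30  i=0*2+0=0

30,0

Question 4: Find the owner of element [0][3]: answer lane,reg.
c=3->g=3  r=0->rb=0,t=0,b0=0
L=3*4+0=12  i=0*2+0=0

12,0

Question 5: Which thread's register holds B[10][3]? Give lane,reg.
13,2

c=3⇒gr=3  r=10⇒Rb=1,th=1,odd=0
L=3*4+1=13  i=1*2+0=2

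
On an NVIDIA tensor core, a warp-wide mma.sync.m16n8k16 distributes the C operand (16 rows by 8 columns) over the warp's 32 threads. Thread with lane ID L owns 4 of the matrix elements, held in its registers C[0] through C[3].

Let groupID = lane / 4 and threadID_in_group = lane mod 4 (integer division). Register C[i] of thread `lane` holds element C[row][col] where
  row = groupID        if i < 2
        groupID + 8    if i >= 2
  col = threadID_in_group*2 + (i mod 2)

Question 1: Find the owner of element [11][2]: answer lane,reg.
r=11⇒gr=3,Rb=1  c=2⇒th=1,odd=0
L=3*4+1=13  i=1*2+0=2

13,2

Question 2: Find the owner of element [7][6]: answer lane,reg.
r=7->g=7,rb=0  c=6->t=3,b0=0
L=7*4+3=31  i=0*2+0=0

31,0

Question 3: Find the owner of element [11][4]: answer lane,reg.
r=11⇒gr=3,Rb=1  c=4⇒th=2,odd=0
L=3*4+2=14  i=1*2+0=2

14,2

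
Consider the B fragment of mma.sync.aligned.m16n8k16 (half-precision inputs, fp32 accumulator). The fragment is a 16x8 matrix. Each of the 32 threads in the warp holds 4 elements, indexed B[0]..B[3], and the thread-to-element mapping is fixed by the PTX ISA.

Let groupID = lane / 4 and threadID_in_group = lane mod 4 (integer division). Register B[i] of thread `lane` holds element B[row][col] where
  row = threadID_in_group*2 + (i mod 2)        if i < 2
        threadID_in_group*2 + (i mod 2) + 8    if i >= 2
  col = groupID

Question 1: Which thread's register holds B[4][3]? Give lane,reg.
14,0

c:3=>grp=3  r:4=>rB=0,tig=2,lo=0
L=3*4+2=14  i=0*2+0=0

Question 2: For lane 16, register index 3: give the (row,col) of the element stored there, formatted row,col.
9,4

lane 16->16/4=4, 16 mod 4=0
i=3  r:2·0+1+8->9  c:4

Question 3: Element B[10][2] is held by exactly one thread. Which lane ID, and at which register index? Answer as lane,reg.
c: 2->gid=2  r: 10->r8=1,tid=1,i&1=0
L=2*4+1=9  i=1*2+0=2

9,2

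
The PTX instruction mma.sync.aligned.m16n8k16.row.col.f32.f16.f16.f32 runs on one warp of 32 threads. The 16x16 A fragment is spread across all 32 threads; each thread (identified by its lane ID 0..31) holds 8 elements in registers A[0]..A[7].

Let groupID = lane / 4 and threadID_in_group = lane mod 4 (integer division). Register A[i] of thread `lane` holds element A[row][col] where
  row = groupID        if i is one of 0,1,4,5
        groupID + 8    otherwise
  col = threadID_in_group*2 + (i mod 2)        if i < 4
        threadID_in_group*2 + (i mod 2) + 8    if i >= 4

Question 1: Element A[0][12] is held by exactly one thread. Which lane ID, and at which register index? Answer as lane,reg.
2,4

r=0→G=0,rhi=0  c=12→chi=1,T=2,p=0
L=0*4+2=2  i=1*4+0*2+0=4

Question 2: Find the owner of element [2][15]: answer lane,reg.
11,5

r=2->g=2,rb=0  c=15->cb=1,t=3,b0=1
L=2*4+3=11  i=1*4+0*2+1=5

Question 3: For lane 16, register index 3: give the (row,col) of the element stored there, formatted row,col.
L=16->gid=16>>2=4, tid=16&3=0
[3]->row 4+8=12  col 0·2+1+0=1

12,1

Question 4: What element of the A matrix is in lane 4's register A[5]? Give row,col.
1,9

L=4->gid=4>>2=1, tid=4&3=0
[5]->row 1+0=1  col 0·2+1+8=9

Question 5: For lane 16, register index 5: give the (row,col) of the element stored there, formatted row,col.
4,9

16: gid=4,tid=0
[5] (4+0,0*2+1+8) = (4,9)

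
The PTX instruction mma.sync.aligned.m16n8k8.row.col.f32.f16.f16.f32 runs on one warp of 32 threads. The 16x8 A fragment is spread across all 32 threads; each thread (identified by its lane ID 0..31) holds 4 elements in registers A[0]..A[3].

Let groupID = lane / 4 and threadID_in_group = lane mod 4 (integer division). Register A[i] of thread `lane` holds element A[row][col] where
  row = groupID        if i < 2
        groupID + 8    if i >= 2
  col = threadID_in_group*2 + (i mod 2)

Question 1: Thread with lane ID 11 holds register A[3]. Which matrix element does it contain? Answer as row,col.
11: G=2,T=3
[3] (2+8,3*2+1) = (10,7)

10,7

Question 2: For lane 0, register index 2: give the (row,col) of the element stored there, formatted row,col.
lane 0→0/4=0, 0 mod 4=0
i=2  r:0+8→8  c:2·0+0→0

8,0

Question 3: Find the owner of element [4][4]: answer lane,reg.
18,0

r=4⇒gr=4,Rb=0  c=4⇒th=2,odd=0
L=4*4+2=18  i=0*2+0=0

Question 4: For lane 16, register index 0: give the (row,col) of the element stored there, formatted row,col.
4,0

lane 16: grp=4 (16/4), tig=0 (16%4)
i=0: r=4+0=4, c=0*2+0=0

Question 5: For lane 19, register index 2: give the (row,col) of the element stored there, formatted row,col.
L=19=>grp=19>>2=4, tig=19&3=3
[2]=>row 4+8=12  col 3·2+0=6

12,6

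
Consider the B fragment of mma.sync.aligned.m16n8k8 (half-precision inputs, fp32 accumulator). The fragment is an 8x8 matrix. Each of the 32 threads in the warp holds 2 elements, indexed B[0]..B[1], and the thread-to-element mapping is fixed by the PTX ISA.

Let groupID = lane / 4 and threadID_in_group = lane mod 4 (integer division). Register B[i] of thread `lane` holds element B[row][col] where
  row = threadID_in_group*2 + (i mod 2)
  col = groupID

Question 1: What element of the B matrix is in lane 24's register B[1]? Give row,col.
24: g=6,t=0
[1] (0*2+1,6) = (1,6)

1,6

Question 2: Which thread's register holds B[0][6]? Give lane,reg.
c=6->g=6  r=0->t=0,b0=0
L=6*4+0=24  i=0=0

24,0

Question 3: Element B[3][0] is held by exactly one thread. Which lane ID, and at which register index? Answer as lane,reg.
1,1

c=0→G=0  r=3→T=1,p=1
L=0*4+1=1  i=1=1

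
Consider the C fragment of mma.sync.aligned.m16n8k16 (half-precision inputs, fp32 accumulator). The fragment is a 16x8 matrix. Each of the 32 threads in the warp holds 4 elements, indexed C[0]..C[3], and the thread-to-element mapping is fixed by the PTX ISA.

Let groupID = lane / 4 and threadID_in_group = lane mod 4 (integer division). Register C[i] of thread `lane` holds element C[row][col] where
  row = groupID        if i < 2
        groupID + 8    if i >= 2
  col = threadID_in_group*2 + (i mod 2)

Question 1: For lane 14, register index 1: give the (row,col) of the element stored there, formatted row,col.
3,5

14: G=3,T=2
[1] (3+0,2*2+1) = (3,5)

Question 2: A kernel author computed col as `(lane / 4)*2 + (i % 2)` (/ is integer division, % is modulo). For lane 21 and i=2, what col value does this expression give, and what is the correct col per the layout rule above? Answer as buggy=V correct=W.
buggy=10 correct=2

`(lane / 4)*2 + (i % 2)`[21,2]->10
21: gid=5,tid=1
[2] (5+8,1*2+0) = (13,2)
col: 10 vs 2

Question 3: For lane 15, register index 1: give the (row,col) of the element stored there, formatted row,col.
lane 15: g=3 (15/4), t=3 (15%4)
i=1: r=3+0=3, c=3*2+1=7

3,7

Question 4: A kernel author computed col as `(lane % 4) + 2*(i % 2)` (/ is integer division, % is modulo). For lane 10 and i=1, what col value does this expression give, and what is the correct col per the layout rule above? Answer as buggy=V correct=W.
`(lane % 4) + 2*(i % 2)`[10,1]⇒4
lane 10: gr=2 (10/4), th=2 (10%4)
i=1: r=2+0=2, c=2*2+1=5
col: 4 vs 5

buggy=4 correct=5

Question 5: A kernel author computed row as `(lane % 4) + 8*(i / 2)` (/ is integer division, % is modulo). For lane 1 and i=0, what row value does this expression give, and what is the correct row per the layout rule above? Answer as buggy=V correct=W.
`(lane % 4) + 8*(i / 2)`[1,0]=>1
L=1=>grp=1>>2=0, tig=1&3=1
[0]=>row 0+0=0  col 1·2+0=2
row: 1 vs 0

buggy=1 correct=0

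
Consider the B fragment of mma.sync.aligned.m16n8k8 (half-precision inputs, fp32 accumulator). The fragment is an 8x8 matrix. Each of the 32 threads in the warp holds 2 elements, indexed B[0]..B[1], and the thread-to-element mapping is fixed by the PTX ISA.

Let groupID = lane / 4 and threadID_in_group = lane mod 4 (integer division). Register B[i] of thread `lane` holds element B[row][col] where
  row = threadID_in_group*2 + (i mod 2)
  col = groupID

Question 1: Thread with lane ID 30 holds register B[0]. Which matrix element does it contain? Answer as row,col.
lane 30->30/4=7, 30 mod 4=2
i=0  r:2·2+0->4  c:7

4,7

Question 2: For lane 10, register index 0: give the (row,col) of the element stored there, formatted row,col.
lane 10→10/4=2, 10 mod 4=2
i=0  r:2·2+0→4  c:2

4,2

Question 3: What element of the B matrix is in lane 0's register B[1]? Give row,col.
L=0=>grp=0>>2=0, tig=0&3=0
[1]=>row 0·2+1=1  col grp=0

1,0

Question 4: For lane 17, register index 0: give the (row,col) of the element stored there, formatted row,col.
2,4

17: gr=4,th=1
[0] (1*2+0,4) = (2,4)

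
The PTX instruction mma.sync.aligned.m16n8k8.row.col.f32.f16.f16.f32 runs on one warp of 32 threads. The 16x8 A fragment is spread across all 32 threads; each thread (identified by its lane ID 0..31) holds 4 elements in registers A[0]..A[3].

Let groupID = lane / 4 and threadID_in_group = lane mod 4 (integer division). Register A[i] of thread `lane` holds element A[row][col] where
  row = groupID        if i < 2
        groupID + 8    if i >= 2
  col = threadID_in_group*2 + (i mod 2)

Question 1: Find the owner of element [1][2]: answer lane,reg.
r:1=>grp=1,rB=0  c:2=>tig=1,lo=0
L=1*4+1=5  i=0*2+0=0

5,0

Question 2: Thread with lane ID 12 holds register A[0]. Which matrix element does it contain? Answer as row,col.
3,0

L=12->g=12>>2=3, t=12&3=0
[0]->row 3+0=3  col 0·2+0=0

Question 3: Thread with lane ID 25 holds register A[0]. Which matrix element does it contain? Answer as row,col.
25: gid=6,tid=1
[0] (6+0,1*2+0) = (6,2)

6,2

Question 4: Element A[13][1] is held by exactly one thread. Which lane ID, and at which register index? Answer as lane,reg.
20,3

r=13->g=5,rb=1  c=1->t=0,b0=1
L=5*4+0=20  i=1*2+1=3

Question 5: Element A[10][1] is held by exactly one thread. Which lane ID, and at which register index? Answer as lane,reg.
r=10->g=2,rb=1  c=1->t=0,b0=1
L=2*4+0=8  i=1*2+1=3

8,3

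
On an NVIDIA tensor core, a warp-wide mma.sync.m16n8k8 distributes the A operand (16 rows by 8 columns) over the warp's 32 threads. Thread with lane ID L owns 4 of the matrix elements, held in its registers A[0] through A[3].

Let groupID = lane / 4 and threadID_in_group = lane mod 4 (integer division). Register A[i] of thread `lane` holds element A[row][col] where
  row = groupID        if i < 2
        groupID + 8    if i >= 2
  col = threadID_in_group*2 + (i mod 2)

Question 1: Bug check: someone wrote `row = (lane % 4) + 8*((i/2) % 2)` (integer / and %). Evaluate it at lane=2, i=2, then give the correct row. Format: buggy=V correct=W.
`(lane % 4) + 8*((i/2) % 2)`[2,2]⇒10
lane 2: gr=0 (2/4), th=2 (2%4)
i=2: r=0+8=8, c=2*2+0=4
row: 10 vs 8

buggy=10 correct=8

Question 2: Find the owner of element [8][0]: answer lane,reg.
0,2

r=8->g=0,rb=1  c=0->t=0,b0=0
L=0*4+0=0  i=1*2+0=2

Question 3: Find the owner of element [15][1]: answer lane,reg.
r: 15->gid=7,r8=1  c: 1->tid=0,i&1=1
L=7*4+0=28  i=1*2+1=3

28,3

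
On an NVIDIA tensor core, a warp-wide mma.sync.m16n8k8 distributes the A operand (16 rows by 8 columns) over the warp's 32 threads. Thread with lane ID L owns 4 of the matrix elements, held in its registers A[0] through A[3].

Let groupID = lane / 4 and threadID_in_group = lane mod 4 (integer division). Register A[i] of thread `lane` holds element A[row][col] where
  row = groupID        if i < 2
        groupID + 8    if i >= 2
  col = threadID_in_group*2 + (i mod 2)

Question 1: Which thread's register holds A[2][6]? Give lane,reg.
r:2=>grp=2,rB=0  c:6=>tig=3,lo=0
L=2*4+3=11  i=0*2+0=0

11,0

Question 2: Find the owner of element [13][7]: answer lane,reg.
23,3

r: 13->gid=5,r8=1  c: 7->tid=3,i&1=1
L=5*4+3=23  i=1*2+1=3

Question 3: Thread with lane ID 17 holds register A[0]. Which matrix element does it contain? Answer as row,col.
4,2

lane 17: gid=4 (17/4), tid=1 (17%4)
i=0: r=4+0=4, c=1*2+0=2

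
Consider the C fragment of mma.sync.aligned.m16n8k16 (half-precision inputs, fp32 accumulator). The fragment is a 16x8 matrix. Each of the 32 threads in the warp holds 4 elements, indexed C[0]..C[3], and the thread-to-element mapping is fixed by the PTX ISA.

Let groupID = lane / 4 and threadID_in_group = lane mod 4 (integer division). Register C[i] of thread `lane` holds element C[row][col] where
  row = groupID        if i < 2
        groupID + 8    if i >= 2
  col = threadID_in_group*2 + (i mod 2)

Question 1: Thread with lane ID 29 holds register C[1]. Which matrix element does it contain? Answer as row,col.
7,3

29: g=7,t=1
[1] (7+0,1*2+1) = (7,3)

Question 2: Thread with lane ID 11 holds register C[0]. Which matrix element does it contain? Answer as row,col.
11: gid=2,tid=3
[0] (2+0,3*2+0) = (2,6)

2,6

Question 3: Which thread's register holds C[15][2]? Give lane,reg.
r: 15->gid=7,r8=1  c: 2->tid=1,i&1=0
L=7*4+1=29  i=1*2+0=2

29,2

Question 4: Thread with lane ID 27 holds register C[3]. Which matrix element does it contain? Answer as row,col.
14,7

lane 27->27/4=6, 27 mod 4=3
i=3  r:6+8->14  c:2·3+1->7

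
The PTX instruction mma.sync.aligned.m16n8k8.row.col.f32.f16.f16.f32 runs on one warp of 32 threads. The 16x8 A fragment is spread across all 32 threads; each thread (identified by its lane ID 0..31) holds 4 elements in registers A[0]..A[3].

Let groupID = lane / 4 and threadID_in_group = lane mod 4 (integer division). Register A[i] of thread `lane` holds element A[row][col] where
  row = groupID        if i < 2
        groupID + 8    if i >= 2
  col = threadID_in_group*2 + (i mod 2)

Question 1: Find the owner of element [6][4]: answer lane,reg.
r: 6->gid=6,r8=0  c: 4->tid=2,i&1=0
L=6*4+2=26  i=0*2+0=0

26,0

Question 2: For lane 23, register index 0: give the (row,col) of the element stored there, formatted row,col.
5,6

lane 23: g=5 (23/4), t=3 (23%4)
i=0: r=5+0=5, c=3*2+0=6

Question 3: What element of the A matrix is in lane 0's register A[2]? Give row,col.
lane 0→0/4=0, 0 mod 4=0
i=2  r:0+8→8  c:2·0+0→0

8,0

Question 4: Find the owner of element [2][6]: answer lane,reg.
r: 2->gid=2,r8=0  c: 6->tid=3,i&1=0
L=2*4+3=11  i=0*2+0=0

11,0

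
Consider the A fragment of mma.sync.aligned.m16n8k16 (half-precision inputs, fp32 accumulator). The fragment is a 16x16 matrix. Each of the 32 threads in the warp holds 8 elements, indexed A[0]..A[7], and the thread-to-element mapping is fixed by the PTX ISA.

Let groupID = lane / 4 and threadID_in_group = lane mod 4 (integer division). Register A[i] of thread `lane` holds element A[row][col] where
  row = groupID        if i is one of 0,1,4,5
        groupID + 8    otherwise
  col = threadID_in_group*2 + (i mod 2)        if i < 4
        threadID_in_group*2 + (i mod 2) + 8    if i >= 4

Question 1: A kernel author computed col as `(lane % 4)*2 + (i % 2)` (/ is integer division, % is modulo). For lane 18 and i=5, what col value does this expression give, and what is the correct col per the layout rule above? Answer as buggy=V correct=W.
`(lane % 4)*2 + (i % 2)`[18,5]=>5
18: grp=4,tig=2
[5] (4+0,2*2+1+8) = (4,13)
col: 5 vs 13

buggy=5 correct=13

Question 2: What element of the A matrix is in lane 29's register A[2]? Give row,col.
29: grp=7,tig=1
[2] (7+8,1*2+0+0) = (15,2)

15,2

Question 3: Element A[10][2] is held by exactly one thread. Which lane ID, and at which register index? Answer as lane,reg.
r=10→G=2,rhi=1  c=2→chi=0,T=1,p=0
L=2*4+1=9  i=0*4+1*2+0=2

9,2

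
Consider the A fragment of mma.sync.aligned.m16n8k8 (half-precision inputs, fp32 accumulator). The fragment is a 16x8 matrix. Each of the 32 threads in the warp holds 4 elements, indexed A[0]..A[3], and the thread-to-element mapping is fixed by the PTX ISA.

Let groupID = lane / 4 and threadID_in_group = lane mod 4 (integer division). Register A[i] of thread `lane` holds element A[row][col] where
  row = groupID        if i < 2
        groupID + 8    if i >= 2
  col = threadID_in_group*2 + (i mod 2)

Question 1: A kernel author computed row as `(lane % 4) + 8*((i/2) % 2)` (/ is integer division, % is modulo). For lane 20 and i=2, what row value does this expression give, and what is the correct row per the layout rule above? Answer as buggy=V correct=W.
`(lane % 4) + 8*((i/2) % 2)`[20,2]⇒8
L=20⇒gr=20>>2=5, th=20&3=0
[2]⇒row 5+8=13  col 0·2+0=0
row: 8 vs 13

buggy=8 correct=13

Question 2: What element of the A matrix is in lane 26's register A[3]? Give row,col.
26: gr=6,th=2
[3] (6+8,2*2+1) = (14,5)

14,5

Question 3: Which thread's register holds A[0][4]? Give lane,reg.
2,0

r=0⇒gr=0,Rb=0  c=4⇒th=2,odd=0
L=0*4+2=2  i=0*2+0=0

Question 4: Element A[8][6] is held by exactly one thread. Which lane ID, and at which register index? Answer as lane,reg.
3,2

r=8->g=0,rb=1  c=6->t=3,b0=0
L=0*4+3=3  i=1*2+0=2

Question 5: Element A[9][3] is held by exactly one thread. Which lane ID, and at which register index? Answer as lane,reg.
5,3

r=9⇒gr=1,Rb=1  c=3⇒th=1,odd=1
L=1*4+1=5  i=1*2+1=3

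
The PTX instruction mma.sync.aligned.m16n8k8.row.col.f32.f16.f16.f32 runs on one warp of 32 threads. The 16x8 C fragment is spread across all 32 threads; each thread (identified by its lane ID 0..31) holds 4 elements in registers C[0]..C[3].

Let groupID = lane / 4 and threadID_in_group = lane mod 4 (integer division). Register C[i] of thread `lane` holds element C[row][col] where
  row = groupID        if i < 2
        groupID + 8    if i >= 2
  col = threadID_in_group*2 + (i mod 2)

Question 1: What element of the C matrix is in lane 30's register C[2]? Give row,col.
lane 30=>30/4=7, 30 mod 4=2
i=2  r:7+8=>15  c:2·2+0=>4

15,4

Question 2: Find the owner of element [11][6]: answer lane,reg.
15,2

r=11->g=3,rb=1  c=6->t=3,b0=0
L=3*4+3=15  i=1*2+0=2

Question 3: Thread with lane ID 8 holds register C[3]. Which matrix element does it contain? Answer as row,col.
10,1

8: gid=2,tid=0
[3] (2+8,0*2+1) = (10,1)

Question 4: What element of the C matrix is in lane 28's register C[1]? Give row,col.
28: G=7,T=0
[1] (7+0,0*2+1) = (7,1)

7,1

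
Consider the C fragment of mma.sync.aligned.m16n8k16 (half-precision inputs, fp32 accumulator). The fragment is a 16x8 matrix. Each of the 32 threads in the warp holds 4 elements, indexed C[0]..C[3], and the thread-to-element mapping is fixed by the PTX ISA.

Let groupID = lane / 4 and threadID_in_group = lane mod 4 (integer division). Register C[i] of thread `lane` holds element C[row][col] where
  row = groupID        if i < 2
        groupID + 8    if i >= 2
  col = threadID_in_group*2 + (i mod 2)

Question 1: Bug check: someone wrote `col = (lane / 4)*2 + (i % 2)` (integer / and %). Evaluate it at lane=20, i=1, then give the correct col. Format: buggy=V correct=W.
`(lane / 4)*2 + (i % 2)`[20,1]=>11
L=20=>grp=20>>2=5, tig=20&3=0
[1]=>row 5+0=5  col 0·2+1=1
col: 11 vs 1

buggy=11 correct=1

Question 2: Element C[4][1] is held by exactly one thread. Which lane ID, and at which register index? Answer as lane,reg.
16,1

r=4⇒gr=4,Rb=0  c=1⇒th=0,odd=1
L=4*4+0=16  i=0*2+1=1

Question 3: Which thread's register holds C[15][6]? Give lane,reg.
31,2

r=15⇒gr=7,Rb=1  c=6⇒th=3,odd=0
L=7*4+3=31  i=1*2+0=2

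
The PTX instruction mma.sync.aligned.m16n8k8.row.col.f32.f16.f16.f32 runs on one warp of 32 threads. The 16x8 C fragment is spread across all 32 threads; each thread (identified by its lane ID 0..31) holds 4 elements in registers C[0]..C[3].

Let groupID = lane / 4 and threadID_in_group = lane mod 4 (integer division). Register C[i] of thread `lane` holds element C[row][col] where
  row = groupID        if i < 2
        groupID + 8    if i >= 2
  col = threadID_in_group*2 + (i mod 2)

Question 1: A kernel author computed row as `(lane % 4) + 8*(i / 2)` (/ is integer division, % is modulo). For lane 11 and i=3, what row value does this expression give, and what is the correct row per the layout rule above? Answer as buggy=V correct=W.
`(lane % 4) + 8*(i / 2)`[11,3]=>11
11: grp=2,tig=3
[3] (2+8,3*2+1) = (10,7)
row: 11 vs 10

buggy=11 correct=10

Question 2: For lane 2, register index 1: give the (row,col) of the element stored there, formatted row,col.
0,5

lane 2->2/4=0, 2 mod 4=2
i=1  r:0+0->0  c:2·2+1->5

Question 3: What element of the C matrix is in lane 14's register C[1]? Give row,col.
lane 14: G=3 (14/4), T=2 (14%4)
i=1: r=3+0=3, c=2*2+1=5

3,5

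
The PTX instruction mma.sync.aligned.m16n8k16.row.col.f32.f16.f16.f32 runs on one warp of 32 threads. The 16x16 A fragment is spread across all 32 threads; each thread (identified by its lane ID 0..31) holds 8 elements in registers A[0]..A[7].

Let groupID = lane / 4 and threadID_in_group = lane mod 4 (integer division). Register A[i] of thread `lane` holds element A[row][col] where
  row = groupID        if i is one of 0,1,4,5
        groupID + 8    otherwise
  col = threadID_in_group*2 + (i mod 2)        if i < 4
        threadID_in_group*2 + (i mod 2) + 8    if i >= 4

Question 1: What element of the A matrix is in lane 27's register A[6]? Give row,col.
14,14

lane 27: g=6 (27/4), t=3 (27%4)
i=6: r=6+8=14, c=3*2+0+8=14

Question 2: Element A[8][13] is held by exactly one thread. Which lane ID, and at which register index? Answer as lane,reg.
2,7

r=8⇒gr=0,Rb=1  c=13⇒Cb=1,th=2,odd=1
L=0*4+2=2  i=1*4+1*2+1=7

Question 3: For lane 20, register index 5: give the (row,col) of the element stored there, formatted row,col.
5,9

lane 20=>20/4=5, 20 mod 4=0
i=5  r:5+0=>5  c:2·0+1+8=>9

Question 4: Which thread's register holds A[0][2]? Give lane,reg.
1,0

r: 0->gid=0,r8=0  c: 2->c8=0,tid=1,i&1=0
L=0*4+1=1  i=0*4+0*2+0=0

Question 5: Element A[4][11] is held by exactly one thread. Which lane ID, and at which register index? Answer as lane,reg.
r:4=>grp=4,rB=0  c:11=>cB=1,tig=1,lo=1
L=4*4+1=17  i=1*4+0*2+1=5

17,5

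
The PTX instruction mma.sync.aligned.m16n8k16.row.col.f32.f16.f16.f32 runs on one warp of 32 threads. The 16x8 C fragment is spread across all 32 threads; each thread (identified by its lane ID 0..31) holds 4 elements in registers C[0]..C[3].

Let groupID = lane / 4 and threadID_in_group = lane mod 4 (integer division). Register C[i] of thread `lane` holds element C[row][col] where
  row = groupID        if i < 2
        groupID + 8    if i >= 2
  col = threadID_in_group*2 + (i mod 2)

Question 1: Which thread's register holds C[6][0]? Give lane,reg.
24,0

r: 6->gid=6,r8=0  c: 0->tid=0,i&1=0
L=6*4+0=24  i=0*2+0=0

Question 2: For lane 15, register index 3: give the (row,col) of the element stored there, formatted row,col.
11,7

lane 15: G=3 (15/4), T=3 (15%4)
i=3: r=3+8=11, c=3*2+1=7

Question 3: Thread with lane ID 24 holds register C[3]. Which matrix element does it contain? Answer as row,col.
14,1

lane 24=>24/4=6, 24 mod 4=0
i=3  r:6+8=>14  c:2·0+1=>1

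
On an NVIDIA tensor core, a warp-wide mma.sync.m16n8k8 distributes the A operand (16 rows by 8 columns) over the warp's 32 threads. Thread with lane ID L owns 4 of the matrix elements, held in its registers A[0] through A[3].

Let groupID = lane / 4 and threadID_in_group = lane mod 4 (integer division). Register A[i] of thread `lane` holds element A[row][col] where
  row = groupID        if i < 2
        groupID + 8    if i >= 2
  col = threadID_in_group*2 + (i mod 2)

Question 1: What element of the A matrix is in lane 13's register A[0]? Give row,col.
3,2

L=13⇒gr=13>>2=3, th=13&3=1
[0]⇒row 3+0=3  col 1·2+0=2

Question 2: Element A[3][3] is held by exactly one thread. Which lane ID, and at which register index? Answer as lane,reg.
13,1

r:3=>grp=3,rB=0  c:3=>tig=1,lo=1
L=3*4+1=13  i=0*2+1=1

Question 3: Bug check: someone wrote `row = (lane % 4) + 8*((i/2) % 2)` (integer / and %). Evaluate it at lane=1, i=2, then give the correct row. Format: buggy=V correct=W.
buggy=9 correct=8

`(lane % 4) + 8*((i/2) % 2)`[1,2]->9
L=1->g=1>>2=0, t=1&3=1
[2]->row 0+8=8  col 1·2+0=2
row: 9 vs 8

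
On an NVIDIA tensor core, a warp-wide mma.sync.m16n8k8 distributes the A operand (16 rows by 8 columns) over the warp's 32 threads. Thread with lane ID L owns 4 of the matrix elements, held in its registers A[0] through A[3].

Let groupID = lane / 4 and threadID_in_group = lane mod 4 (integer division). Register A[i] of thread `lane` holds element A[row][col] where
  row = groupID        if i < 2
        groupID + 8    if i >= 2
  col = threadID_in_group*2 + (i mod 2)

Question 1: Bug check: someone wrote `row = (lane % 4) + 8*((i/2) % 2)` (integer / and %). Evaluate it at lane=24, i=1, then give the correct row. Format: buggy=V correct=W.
buggy=0 correct=6

`(lane % 4) + 8*((i/2) % 2)`[24,1]→0
lane 24→24/4=6, 24 mod 4=0
i=1  r:6+0→6  c:2·0+1→1
row: 0 vs 6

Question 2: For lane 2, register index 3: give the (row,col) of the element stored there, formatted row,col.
L=2=>grp=2>>2=0, tig=2&3=2
[3]=>row 0+8=8  col 2·2+1=5

8,5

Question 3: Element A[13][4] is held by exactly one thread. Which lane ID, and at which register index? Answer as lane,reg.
22,2

r=13⇒gr=5,Rb=1  c=4⇒th=2,odd=0
L=5*4+2=22  i=1*2+0=2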